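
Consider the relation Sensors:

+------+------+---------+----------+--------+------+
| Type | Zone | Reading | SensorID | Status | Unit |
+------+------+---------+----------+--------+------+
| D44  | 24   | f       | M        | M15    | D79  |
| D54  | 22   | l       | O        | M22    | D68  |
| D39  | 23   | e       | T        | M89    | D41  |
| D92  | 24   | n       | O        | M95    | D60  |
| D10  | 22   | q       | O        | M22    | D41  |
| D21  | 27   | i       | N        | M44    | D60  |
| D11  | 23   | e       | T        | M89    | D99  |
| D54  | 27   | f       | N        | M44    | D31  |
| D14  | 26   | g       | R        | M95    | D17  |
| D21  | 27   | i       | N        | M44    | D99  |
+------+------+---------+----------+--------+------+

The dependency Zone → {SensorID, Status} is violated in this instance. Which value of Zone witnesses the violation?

Zone=24: 2 rows → {SensorID,Status} takes values {(M, M15), (O, M95)} — violation
Zone=22: 2 rows → {SensorID,Status} = (O, M22), (O, M22) ✓
Zone=23: 2 rows → {SensorID,Status} = (T, M89), (T, M89) ✓
Zone=27: 3 rows → {SensorID,Status} = (N, M44), (N, M44), (N, M44) ✓
Zone=26: 1 row → {SensorID,Status} = (R, M95) ✓
The only Zone value with inconsistent RHS is Zone=24.

24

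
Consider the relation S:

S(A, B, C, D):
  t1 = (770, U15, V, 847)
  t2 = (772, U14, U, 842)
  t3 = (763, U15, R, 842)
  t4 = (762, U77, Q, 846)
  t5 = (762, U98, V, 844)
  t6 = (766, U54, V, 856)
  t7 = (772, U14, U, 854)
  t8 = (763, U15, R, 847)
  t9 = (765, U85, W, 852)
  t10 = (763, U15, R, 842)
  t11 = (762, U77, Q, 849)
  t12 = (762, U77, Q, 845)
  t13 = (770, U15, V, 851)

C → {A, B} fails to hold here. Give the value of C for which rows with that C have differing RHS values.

C=V: rows 1, 5, 6, 13 → {A,B} takes values {(770, U15), (762, U98), (766, U54)} — violation
C=U: rows 2, 7 → {A,B} = (772, U14), (772, U14) ✓
C=R: rows 3, 8, 10 → {A,B} = (763, U15), (763, U15), (763, U15) ✓
C=Q: rows 4, 11, 12 → {A,B} = (762, U77), (762, U77), (762, U77) ✓
C=W: row 9 → {A,B} = (765, U85) ✓
The only C value with inconsistent RHS is C=V.

V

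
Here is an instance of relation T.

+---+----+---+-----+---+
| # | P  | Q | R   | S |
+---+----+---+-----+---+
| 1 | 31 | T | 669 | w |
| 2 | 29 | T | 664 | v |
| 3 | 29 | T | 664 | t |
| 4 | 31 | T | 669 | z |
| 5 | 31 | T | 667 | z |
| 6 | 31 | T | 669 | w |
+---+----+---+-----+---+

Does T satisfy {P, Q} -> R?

No

(P=31, Q=T): rows 1, 4, 5, 6 → R takes values {669, 667} — violation
(P=29, Q=T): rows 2, 3 → R = 664, 664 ✓
Two rows agree on {P, Q} but differ on R, so {P, Q} -> R does not hold.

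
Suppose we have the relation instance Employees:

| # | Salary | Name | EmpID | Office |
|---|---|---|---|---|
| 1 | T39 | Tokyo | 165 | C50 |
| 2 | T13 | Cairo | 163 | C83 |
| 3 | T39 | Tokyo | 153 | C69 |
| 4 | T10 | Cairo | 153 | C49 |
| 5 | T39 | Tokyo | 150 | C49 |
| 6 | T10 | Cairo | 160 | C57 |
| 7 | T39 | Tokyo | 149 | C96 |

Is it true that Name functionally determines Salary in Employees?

Name=Tokyo: rows 1, 3, 5, 7 → Salary = T39, T39, T39, T39 ✓
Name=Cairo: rows 2, 4, 6 → Salary takes values {T13, T10} — violation
Two rows agree on Name but differ on Salary, so Name → Salary does not hold.

No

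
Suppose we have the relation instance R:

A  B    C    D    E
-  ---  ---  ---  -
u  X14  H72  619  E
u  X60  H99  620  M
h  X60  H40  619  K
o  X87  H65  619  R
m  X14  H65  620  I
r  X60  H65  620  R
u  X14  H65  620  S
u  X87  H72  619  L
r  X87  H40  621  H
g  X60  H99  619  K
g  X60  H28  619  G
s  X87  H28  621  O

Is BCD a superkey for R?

Two distinct rows share (B=X14, C=H65, D=620), so BCD does not determine every attribute — not a superkey.

No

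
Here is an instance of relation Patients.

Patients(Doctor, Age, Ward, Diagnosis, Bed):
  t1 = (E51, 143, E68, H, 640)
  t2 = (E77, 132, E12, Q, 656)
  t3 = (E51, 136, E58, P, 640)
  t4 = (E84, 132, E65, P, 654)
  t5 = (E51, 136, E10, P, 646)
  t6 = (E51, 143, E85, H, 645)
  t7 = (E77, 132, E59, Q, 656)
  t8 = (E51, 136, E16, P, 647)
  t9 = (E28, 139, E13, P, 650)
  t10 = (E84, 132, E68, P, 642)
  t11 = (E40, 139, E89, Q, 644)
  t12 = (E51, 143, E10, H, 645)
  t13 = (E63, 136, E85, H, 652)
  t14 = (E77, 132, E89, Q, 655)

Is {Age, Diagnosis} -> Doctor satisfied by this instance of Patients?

(Age=143, Diagnosis=H): rows 1, 6, 12 → Doctor = E51, E51, E51 ✓
(Age=132, Diagnosis=Q): rows 2, 7, 14 → Doctor = E77, E77, E77 ✓
(Age=136, Diagnosis=P): rows 3, 5, 8 → Doctor = E51, E51, E51 ✓
(Age=132, Diagnosis=P): rows 4, 10 → Doctor = E84, E84 ✓
(Age=139, Diagnosis=P): row 9 → Doctor = E28 ✓
(Age=139, Diagnosis=Q): row 11 → Doctor = E40 ✓
(Age=136, Diagnosis=H): row 13 → Doctor = E63 ✓
Every {Age, Diagnosis} value is associated with a single Doctor value, so {Age, Diagnosis} -> Doctor holds.

Yes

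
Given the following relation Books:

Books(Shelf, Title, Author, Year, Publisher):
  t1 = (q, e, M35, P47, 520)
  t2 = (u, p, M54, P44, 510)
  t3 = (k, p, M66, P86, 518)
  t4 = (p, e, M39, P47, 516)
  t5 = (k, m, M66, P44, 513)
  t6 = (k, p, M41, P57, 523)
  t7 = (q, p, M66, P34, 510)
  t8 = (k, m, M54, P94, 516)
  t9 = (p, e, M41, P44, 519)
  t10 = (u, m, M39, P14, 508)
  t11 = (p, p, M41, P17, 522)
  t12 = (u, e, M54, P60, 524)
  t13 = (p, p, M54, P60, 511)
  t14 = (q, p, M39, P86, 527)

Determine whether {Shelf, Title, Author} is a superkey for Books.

Yes

All 14 rows have distinct {Shelf, Title, Author} values, so {Shelf, Title, Author} → (all attributes) holds and {Shelf, Title, Author} is a superkey.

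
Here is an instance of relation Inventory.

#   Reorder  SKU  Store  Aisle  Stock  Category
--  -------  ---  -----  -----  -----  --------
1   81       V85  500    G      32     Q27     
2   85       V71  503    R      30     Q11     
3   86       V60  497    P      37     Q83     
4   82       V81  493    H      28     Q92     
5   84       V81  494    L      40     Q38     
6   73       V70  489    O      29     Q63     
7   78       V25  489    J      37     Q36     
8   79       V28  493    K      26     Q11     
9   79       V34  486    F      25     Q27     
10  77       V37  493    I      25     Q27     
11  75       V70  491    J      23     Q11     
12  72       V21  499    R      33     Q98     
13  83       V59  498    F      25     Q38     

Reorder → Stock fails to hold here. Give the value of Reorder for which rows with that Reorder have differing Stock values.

79

Reorder=81: row 1 → Stock = 32 ✓
Reorder=85: row 2 → Stock = 30 ✓
Reorder=86: row 3 → Stock = 37 ✓
Reorder=82: row 4 → Stock = 28 ✓
Reorder=84: row 5 → Stock = 40 ✓
Reorder=73: row 6 → Stock = 29 ✓
Reorder=78: row 7 → Stock = 37 ✓
Reorder=79: rows 8, 9 → Stock takes values {26, 25} — violation
Reorder=77: row 10 → Stock = 25 ✓
Reorder=75: row 11 → Stock = 23 ✓
Reorder=72: row 12 → Stock = 33 ✓
Reorder=83: row 13 → Stock = 25 ✓
The only Reorder value with inconsistent Stock is Reorder=79.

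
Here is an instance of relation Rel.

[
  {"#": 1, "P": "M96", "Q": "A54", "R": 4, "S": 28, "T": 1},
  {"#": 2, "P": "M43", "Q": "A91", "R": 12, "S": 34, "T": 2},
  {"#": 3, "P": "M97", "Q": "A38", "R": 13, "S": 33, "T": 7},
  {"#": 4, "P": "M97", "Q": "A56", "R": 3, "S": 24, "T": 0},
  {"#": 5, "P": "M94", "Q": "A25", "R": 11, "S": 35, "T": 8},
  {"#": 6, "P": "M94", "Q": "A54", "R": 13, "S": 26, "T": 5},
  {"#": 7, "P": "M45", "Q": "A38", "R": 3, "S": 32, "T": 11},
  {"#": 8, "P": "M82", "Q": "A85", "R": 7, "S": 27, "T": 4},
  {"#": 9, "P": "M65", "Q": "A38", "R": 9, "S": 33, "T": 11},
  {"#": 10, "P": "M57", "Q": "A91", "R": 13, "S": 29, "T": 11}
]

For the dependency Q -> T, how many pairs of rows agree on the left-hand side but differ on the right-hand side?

Q=A54: violating pairs (1,6) — 1 pair.
Q=A91: violating pairs (2,10) — 1 pair.
Q=A38: violating pairs (3,7), (3,9) — 2 pairs.

4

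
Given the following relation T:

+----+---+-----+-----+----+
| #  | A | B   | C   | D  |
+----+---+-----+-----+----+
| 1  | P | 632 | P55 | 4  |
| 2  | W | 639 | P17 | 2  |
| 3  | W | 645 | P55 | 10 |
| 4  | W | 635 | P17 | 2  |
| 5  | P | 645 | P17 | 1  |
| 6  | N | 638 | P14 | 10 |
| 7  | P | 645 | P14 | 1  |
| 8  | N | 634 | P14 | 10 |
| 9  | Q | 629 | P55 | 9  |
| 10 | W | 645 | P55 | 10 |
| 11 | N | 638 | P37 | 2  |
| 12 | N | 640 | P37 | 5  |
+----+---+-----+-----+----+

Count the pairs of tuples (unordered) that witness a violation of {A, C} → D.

(A=W, C=P17): all 2 rows agree on D — 0 pairs.
(A=W, C=P55): all 2 rows agree on D — 0 pairs.
(A=N, C=P14): all 2 rows agree on D — 0 pairs.
(A=N, C=P37): violating pairs (11,12) — 1 pair.

1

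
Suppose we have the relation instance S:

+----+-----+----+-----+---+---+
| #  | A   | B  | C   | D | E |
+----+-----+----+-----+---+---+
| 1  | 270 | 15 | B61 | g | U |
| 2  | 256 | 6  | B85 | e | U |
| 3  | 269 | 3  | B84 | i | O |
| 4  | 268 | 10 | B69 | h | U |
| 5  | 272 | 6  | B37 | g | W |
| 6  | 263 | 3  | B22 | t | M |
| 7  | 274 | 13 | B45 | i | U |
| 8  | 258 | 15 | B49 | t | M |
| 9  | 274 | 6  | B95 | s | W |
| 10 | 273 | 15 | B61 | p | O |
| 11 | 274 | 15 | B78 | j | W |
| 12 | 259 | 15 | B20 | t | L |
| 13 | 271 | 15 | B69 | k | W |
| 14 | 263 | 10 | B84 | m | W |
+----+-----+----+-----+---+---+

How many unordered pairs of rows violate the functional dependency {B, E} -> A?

(B=6, E=W): violating pairs (5,9) — 1 pair.
(B=15, E=W): violating pairs (11,13) — 1 pair.

2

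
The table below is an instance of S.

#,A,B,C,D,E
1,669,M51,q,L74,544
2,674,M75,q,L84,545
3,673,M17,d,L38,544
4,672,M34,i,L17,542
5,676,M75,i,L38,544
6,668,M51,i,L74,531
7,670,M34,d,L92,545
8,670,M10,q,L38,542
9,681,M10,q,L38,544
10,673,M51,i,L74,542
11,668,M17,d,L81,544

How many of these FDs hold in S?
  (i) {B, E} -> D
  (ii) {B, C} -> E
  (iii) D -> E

(i) {B, E} -> D: (B=M17, E=544): rows 3, 11 → D takes values {L38, L81} — violation — fails.
(ii) {B, C} -> E: (B=M51, C=i): rows 6, 10 → E takes values {531, 542} — violation; (B=M10, C=q): rows 8, 9 → E takes values {542, 544} — violation — fails.
(iii) D -> E: D=L74: rows 1, 6, 10 → E takes values {544, 531, 542} — violation; D=L38: rows 3, 5, 8, 9 → E takes values {544, 542} — violation — fails.
None of the 3 dependencies hold.

0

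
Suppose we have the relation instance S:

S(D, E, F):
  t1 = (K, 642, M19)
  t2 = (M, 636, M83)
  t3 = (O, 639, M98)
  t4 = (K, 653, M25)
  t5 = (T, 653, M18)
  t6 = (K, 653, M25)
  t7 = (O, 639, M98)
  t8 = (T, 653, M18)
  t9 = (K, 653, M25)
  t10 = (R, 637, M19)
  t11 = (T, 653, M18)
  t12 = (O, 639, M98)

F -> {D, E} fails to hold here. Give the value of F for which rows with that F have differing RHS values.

M19

F=M19: rows 1, 10 → {D,E} takes values {(K, 642), (R, 637)} — violation
F=M83: row 2 → {D,E} = (M, 636) ✓
F=M98: rows 3, 7, 12 → {D,E} = (O, 639), (O, 639), (O, 639) ✓
F=M25: rows 4, 6, 9 → {D,E} = (K, 653), (K, 653), (K, 653) ✓
F=M18: rows 5, 8, 11 → {D,E} = (T, 653), (T, 653), (T, 653) ✓
The only F value with inconsistent RHS is F=M19.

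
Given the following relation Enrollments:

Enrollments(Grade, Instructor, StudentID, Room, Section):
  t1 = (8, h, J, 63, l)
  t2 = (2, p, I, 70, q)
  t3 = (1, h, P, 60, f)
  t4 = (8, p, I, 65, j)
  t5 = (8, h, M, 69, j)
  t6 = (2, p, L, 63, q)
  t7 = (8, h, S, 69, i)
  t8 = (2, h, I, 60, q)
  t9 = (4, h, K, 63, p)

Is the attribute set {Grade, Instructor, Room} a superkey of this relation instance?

Rows 5 and 7 have the same {Grade, Instructor, Room} value (Grade=8, Instructor=h, Room=69) but are distinct tuples, so {Grade, Instructor, Room} does not determine every attribute — not a superkey.

No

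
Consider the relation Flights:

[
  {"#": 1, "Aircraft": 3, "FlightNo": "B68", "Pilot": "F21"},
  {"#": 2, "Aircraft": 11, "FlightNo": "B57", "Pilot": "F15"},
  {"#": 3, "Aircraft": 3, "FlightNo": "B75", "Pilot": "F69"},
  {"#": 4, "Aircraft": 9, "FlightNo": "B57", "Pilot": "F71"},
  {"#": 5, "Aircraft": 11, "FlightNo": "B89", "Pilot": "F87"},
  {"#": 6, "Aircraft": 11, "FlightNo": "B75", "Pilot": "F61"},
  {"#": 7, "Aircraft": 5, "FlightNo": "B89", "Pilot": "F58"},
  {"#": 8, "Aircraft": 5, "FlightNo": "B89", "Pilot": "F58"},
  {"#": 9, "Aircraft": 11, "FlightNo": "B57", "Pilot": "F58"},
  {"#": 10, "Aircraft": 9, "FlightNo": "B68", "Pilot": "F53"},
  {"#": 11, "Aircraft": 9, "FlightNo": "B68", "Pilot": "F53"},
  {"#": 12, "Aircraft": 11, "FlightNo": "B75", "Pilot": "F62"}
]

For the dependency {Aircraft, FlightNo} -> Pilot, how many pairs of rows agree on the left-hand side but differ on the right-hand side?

2

(Aircraft=11, FlightNo=B57): violating pairs (2,9) — 1 pair.
(Aircraft=11, FlightNo=B75): violating pairs (6,12) — 1 pair.
(Aircraft=5, FlightNo=B89): all 2 rows agree on Pilot — 0 pairs.
(Aircraft=9, FlightNo=B68): all 2 rows agree on Pilot — 0 pairs.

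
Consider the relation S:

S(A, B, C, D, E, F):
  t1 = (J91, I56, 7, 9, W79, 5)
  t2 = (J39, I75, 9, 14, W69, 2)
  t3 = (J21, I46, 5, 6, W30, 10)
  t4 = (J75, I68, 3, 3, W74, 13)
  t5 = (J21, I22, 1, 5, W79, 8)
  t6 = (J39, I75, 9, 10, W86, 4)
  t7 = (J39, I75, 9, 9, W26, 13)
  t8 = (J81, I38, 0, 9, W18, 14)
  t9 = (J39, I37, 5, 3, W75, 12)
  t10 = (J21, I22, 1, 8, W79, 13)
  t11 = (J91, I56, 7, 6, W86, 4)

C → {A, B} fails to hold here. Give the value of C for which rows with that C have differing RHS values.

5

C=7: rows 1, 11 → {A,B} = (J91, I56), (J91, I56) ✓
C=9: rows 2, 6, 7 → {A,B} = (J39, I75), (J39, I75), (J39, I75) ✓
C=5: rows 3, 9 → {A,B} takes values {(J21, I46), (J39, I37)} — violation
C=3: row 4 → {A,B} = (J75, I68) ✓
C=1: rows 5, 10 → {A,B} = (J21, I22), (J21, I22) ✓
C=0: row 8 → {A,B} = (J81, I38) ✓
The only C value with inconsistent RHS is C=5.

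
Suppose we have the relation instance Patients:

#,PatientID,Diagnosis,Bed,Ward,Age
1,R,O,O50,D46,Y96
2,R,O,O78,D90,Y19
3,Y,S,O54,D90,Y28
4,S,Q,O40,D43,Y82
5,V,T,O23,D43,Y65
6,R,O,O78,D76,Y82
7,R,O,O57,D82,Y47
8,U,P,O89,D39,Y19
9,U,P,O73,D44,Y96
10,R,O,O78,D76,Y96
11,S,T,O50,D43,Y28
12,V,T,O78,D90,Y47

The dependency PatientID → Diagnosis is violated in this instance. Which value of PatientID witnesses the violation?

PatientID=R: rows 1, 2, 6, 7, 10 → Diagnosis = O, O, O, O, O ✓
PatientID=Y: row 3 → Diagnosis = S ✓
PatientID=S: rows 4, 11 → Diagnosis takes values {Q, T} — violation
PatientID=V: rows 5, 12 → Diagnosis = T, T ✓
PatientID=U: rows 8, 9 → Diagnosis = P, P ✓
The only PatientID value with inconsistent Diagnosis is PatientID=S.

S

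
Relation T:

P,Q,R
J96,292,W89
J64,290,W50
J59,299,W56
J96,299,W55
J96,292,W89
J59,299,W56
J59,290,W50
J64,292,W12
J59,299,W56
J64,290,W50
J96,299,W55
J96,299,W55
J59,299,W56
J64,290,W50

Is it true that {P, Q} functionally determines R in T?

(P=J96, Q=292): 2 rows → R = W89, W89 ✓
(P=J64, Q=290): 3 rows → R = W50, W50, W50 ✓
(P=J59, Q=299): 4 rows → R = W56, W56, W56, W56 ✓
(P=J96, Q=299): 3 rows → R = W55, W55, W55 ✓
(P=J59, Q=290): 1 row → R = W50 ✓
(P=J64, Q=292): 1 row → R = W12 ✓
Every {P, Q} value is associated with a single R value, so {P, Q} → R holds.

Yes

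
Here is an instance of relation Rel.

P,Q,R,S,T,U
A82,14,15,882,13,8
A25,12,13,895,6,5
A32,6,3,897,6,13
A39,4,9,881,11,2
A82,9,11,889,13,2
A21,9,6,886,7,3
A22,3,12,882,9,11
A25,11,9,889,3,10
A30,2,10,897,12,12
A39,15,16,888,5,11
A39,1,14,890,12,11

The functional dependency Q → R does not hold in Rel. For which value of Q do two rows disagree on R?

Q=14: 1 row → R = 15 ✓
Q=12: 1 row → R = 13 ✓
Q=6: 1 row → R = 3 ✓
Q=4: 1 row → R = 9 ✓
Q=9: 2 rows → R takes values {11, 6} — violation
Q=3: 1 row → R = 12 ✓
Q=11: 1 row → R = 9 ✓
Q=2: 1 row → R = 10 ✓
Q=15: 1 row → R = 16 ✓
Q=1: 1 row → R = 14 ✓
The only Q value with inconsistent R is Q=9.

9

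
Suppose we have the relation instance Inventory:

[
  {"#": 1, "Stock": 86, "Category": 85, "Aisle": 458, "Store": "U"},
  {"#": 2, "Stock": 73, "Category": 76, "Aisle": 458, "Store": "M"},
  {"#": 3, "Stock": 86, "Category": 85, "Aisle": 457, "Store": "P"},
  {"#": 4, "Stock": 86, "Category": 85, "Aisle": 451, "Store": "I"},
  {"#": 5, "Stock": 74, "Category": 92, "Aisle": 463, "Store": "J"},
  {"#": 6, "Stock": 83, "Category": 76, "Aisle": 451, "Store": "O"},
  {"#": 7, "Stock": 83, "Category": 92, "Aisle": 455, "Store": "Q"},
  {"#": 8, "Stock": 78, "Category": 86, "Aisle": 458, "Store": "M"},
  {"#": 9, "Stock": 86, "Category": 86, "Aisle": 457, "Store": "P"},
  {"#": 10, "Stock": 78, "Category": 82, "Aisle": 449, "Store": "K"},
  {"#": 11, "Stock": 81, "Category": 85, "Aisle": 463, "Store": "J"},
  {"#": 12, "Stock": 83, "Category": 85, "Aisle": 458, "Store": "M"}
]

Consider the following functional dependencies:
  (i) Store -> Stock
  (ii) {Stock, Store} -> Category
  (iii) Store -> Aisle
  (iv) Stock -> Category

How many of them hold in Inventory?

(i) Store -> Stock: Store=M: rows 2, 8, 12 → Stock takes values {73, 78, 83} — violation; Store=J: rows 5, 11 → Stock takes values {74, 81} — violation — fails.
(ii) {Stock, Store} -> Category: (Stock=86, Store=P): rows 3, 9 → Category takes values {85, 86} — violation — fails.
(iii) Store -> Aisle: every LHS value maps to a single RHS value — holds.
(iv) Stock -> Category: Stock=86: rows 1, 3, 4, 9 → Category takes values {85, 86} — violation; Stock=83: rows 6, 7, 12 → Category takes values {76, 92, 85} — violation; Stock=78: rows 8, 10 → Category takes values {86, 82} — violation — fails.
1 of the 4 dependencies holds.

1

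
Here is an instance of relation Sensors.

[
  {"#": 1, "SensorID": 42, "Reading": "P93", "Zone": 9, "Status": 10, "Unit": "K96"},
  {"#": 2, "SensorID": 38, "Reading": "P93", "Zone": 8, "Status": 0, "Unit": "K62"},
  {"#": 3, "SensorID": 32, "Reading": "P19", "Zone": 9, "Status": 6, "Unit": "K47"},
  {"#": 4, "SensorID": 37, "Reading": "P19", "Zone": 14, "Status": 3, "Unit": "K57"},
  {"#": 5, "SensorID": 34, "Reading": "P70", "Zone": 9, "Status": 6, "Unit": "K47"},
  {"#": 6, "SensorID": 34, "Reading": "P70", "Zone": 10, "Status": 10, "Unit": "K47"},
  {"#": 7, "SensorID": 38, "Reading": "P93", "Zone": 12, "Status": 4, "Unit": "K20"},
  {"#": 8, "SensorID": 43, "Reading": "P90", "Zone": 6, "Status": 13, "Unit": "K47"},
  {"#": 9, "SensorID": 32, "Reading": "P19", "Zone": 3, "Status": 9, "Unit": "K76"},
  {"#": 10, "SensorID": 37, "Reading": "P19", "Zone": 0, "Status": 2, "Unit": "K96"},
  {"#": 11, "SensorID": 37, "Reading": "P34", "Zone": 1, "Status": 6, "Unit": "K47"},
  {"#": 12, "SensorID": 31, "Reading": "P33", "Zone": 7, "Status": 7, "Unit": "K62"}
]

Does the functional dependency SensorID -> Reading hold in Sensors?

No

SensorID=42: row 1 → Reading = P93 ✓
SensorID=38: rows 2, 7 → Reading = P93, P93 ✓
SensorID=32: rows 3, 9 → Reading = P19, P19 ✓
SensorID=37: rows 4, 10, 11 → Reading takes values {P19, P34} — violation
SensorID=34: rows 5, 6 → Reading = P70, P70 ✓
SensorID=43: row 8 → Reading = P90 ✓
SensorID=31: row 12 → Reading = P33 ✓
Two rows agree on SensorID but differ on Reading, so SensorID -> Reading does not hold.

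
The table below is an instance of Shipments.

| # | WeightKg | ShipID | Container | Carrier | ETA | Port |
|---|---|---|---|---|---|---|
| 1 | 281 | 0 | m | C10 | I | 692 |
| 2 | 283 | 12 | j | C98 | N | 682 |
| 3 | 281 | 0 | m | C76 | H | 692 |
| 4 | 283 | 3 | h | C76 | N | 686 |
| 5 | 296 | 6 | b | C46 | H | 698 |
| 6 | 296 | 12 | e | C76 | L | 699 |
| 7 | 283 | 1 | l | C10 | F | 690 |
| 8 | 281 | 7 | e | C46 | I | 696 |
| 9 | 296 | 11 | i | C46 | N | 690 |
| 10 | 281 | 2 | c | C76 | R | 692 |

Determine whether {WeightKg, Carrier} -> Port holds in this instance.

No

(WeightKg=281, Carrier=C10): row 1 → Port = 692 ✓
(WeightKg=283, Carrier=C98): row 2 → Port = 682 ✓
(WeightKg=281, Carrier=C76): rows 3, 10 → Port = 692, 692 ✓
(WeightKg=283, Carrier=C76): row 4 → Port = 686 ✓
(WeightKg=296, Carrier=C46): rows 5, 9 → Port takes values {698, 690} — violation
(WeightKg=296, Carrier=C76): row 6 → Port = 699 ✓
(WeightKg=283, Carrier=C10): row 7 → Port = 690 ✓
(WeightKg=281, Carrier=C46): row 8 → Port = 696 ✓
Two rows agree on {WeightKg, Carrier} but differ on Port, so {WeightKg, Carrier} -> Port does not hold.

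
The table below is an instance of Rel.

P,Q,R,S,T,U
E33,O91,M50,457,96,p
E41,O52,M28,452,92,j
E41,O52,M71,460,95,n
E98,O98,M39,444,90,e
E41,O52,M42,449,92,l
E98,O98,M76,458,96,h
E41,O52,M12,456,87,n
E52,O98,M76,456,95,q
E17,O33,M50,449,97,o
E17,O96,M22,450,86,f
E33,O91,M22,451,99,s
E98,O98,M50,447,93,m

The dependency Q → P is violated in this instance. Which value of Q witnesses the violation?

O98

Q=O91: 2 rows → P = E33, E33 ✓
Q=O52: 4 rows → P = E41, E41, E41, E41 ✓
Q=O98: 4 rows → P takes values {E98, E52} — violation
Q=O33: 1 row → P = E17 ✓
Q=O96: 1 row → P = E17 ✓
The only Q value with inconsistent P is Q=O98.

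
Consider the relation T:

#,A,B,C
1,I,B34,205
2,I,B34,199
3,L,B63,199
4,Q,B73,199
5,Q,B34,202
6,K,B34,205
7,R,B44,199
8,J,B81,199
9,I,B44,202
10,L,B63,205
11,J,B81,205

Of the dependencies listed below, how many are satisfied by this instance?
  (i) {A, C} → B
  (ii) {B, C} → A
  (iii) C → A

(i) {A, C} → B: every LHS value maps to a single RHS value — holds.
(ii) {B, C} → A: (B=B34, C=205): rows 1, 6 → A takes values {I, K} — violation — fails.
(iii) C → A: C=205: rows 1, 6, 10, 11 → A takes values {I, K, L, J} — violation; C=199: rows 2, 3, 4, 7, 8 → A takes values {I, L, Q, R, J} — violation; C=202: rows 5, 9 → A takes values {Q, I} — violation — fails.
1 of the 3 dependencies holds.

1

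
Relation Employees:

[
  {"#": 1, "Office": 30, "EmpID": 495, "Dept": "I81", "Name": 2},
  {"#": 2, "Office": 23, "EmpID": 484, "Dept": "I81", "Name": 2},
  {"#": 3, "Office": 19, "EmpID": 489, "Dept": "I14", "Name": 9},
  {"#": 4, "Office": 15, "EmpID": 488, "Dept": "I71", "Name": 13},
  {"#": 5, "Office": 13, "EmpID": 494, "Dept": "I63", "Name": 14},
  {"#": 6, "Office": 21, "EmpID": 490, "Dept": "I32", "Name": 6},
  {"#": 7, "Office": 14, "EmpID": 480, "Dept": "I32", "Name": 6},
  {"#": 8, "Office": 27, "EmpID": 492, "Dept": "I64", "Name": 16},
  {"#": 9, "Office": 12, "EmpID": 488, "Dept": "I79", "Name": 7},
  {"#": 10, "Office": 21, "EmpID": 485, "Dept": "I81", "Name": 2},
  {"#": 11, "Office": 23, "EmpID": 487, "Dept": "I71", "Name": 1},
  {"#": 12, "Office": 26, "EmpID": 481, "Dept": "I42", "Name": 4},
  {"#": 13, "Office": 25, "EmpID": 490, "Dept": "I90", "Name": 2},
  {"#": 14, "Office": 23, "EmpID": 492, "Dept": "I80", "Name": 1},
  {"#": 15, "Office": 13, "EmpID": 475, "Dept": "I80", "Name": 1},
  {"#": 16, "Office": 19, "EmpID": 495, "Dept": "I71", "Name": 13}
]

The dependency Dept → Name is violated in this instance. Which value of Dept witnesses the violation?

Dept=I81: rows 1, 2, 10 → Name = 2, 2, 2 ✓
Dept=I14: row 3 → Name = 9 ✓
Dept=I71: rows 4, 11, 16 → Name takes values {13, 1} — violation
Dept=I63: row 5 → Name = 14 ✓
Dept=I32: rows 6, 7 → Name = 6, 6 ✓
Dept=I64: row 8 → Name = 16 ✓
Dept=I79: row 9 → Name = 7 ✓
Dept=I42: row 12 → Name = 4 ✓
Dept=I90: row 13 → Name = 2 ✓
Dept=I80: rows 14, 15 → Name = 1, 1 ✓
The only Dept value with inconsistent Name is Dept=I71.

I71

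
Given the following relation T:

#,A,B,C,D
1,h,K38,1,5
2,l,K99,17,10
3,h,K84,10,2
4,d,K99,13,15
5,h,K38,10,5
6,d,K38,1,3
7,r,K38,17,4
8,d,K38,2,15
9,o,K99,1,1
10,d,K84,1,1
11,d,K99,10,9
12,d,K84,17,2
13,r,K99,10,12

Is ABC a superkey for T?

All 13 rows have distinct ABC values, so ABC → (all attributes) holds and ABC is a superkey.

Yes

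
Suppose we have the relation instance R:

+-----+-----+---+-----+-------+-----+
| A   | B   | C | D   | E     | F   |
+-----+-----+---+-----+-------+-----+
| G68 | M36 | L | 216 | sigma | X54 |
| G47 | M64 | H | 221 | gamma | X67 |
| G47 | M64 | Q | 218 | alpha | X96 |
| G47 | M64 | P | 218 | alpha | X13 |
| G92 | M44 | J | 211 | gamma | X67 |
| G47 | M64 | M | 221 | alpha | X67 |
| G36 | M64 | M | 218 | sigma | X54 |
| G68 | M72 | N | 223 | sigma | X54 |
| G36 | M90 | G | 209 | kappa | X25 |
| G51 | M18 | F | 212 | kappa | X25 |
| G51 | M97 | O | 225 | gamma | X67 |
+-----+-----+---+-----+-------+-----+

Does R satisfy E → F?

No

E=sigma: 3 rows → F = X54, X54, X54 ✓
E=gamma: 3 rows → F = X67, X67, X67 ✓
E=alpha: 3 rows → F takes values {X96, X13, X67} — violation
E=kappa: 2 rows → F = X25, X25 ✓
Two rows agree on E but differ on F, so E → F does not hold.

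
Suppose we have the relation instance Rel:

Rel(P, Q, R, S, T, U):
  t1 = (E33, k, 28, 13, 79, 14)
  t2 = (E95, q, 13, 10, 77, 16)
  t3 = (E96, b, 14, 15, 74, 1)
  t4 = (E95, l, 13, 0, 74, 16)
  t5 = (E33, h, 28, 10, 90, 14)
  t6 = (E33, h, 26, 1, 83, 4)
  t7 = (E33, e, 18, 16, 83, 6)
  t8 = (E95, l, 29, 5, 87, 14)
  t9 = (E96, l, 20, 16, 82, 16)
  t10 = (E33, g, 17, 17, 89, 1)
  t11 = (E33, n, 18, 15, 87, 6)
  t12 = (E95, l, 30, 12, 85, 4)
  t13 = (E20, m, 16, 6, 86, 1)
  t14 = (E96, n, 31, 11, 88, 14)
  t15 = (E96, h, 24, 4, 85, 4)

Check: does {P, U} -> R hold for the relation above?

(P=E33, U=14): rows 1, 5 → R = 28, 28 ✓
(P=E95, U=16): rows 2, 4 → R = 13, 13 ✓
(P=E96, U=1): row 3 → R = 14 ✓
(P=E33, U=4): row 6 → R = 26 ✓
(P=E33, U=6): rows 7, 11 → R = 18, 18 ✓
(P=E95, U=14): row 8 → R = 29 ✓
(P=E96, U=16): row 9 → R = 20 ✓
(P=E33, U=1): row 10 → R = 17 ✓
(P=E95, U=4): row 12 → R = 30 ✓
(P=E20, U=1): row 13 → R = 16 ✓
(P=E96, U=14): row 14 → R = 31 ✓
(P=E96, U=4): row 15 → R = 24 ✓
Every {P, U} value is associated with a single R value, so {P, U} -> R holds.

Yes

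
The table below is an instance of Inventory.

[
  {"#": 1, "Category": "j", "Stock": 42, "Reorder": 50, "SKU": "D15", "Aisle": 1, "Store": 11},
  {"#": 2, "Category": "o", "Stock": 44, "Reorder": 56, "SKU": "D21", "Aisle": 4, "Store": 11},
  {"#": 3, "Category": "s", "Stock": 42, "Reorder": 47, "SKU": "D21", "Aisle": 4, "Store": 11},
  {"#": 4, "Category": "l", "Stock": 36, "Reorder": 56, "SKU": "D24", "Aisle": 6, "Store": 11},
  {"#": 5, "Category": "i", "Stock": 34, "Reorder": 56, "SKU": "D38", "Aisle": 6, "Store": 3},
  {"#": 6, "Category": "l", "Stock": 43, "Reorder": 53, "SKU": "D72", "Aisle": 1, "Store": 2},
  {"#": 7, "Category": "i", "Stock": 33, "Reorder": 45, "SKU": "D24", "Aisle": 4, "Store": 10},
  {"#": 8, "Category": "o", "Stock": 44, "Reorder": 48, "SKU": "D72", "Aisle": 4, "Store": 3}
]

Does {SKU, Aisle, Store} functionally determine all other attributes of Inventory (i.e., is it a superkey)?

Rows 2 and 3 have the same {SKU, Aisle, Store} value (SKU=D21, Aisle=4, Store=11) but are distinct tuples, so {SKU, Aisle, Store} does not determine every attribute — not a superkey.

No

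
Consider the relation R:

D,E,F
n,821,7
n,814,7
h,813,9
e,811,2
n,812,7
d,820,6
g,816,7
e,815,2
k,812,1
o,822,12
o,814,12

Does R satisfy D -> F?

D=n: 3 rows → F = 7, 7, 7 ✓
D=h: 1 row → F = 9 ✓
D=e: 2 rows → F = 2, 2 ✓
D=d: 1 row → F = 6 ✓
D=g: 1 row → F = 7 ✓
D=k: 1 row → F = 1 ✓
D=o: 2 rows → F = 12, 12 ✓
Every D value is associated with a single F value, so D -> F holds.

Yes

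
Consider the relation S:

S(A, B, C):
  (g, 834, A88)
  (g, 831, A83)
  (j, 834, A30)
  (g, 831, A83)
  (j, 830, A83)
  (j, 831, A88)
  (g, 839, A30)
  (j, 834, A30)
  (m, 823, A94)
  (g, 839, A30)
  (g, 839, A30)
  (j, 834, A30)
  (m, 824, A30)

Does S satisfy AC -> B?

(A=g, C=A88): 1 row → B = 834 ✓
(A=g, C=A83): 2 rows → B = 831, 831 ✓
(A=j, C=A30): 3 rows → B = 834, 834, 834 ✓
(A=j, C=A83): 1 row → B = 830 ✓
(A=j, C=A88): 1 row → B = 831 ✓
(A=g, C=A30): 3 rows → B = 839, 839, 839 ✓
(A=m, C=A94): 1 row → B = 823 ✓
(A=m, C=A30): 1 row → B = 824 ✓
Every AC value is associated with a single B value, so AC -> B holds.

Yes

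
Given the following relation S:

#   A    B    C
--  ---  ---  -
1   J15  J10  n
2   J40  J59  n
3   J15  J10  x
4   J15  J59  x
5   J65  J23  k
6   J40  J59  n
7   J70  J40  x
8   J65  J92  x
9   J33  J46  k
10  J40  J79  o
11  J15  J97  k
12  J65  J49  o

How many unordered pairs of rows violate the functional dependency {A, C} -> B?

1

(A=J40, C=n): all 2 rows agree on B — 0 pairs.
(A=J15, C=x): violating pairs (3,4) — 1 pair.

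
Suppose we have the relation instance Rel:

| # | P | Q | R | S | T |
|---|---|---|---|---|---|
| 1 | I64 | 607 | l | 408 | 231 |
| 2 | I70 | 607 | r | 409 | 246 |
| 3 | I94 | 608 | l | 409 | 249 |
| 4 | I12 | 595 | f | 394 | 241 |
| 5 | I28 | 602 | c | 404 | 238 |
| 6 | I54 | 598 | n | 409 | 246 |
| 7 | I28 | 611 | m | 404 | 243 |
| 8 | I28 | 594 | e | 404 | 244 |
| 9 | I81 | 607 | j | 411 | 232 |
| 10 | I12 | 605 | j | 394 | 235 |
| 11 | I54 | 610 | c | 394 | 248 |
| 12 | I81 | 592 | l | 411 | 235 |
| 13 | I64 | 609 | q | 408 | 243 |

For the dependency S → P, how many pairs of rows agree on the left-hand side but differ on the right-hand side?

S=408: all 2 rows agree on P — 0 pairs.
S=409: violating pairs (2,3), (2,6), (3,6) — 3 pairs.
S=394: violating pairs (4,11), (10,11) — 2 pairs.
S=404: all 3 rows agree on P — 0 pairs.
S=411: all 2 rows agree on P — 0 pairs.

5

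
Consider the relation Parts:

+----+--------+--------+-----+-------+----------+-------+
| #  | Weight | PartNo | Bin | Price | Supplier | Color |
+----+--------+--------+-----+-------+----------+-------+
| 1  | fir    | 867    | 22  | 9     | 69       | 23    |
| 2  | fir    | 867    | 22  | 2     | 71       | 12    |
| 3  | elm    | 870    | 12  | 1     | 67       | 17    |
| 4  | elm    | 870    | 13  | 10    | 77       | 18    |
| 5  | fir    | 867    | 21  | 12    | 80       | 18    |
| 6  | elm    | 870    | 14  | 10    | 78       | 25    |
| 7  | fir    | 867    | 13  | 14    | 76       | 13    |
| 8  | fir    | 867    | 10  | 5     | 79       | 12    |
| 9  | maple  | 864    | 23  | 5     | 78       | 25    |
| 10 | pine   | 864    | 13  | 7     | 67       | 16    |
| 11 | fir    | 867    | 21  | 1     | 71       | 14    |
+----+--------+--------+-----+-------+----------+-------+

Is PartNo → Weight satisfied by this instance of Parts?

No

PartNo=867: rows 1, 2, 5, 7, 8, 11 → Weight = fir, fir, fir, fir, fir, fir ✓
PartNo=870: rows 3, 4, 6 → Weight = elm, elm, elm ✓
PartNo=864: rows 9, 10 → Weight takes values {maple, pine} — violation
Two rows agree on PartNo but differ on Weight, so PartNo → Weight does not hold.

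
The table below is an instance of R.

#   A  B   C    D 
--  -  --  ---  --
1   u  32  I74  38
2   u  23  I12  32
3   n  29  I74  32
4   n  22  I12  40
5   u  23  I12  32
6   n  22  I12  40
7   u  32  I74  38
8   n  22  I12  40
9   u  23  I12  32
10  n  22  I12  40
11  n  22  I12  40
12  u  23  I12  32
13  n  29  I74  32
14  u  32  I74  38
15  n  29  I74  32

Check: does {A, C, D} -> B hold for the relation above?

Yes

(A=u, C=I74, D=38): rows 1, 7, 14 → B = 32, 32, 32 ✓
(A=u, C=I12, D=32): rows 2, 5, 9, 12 → B = 23, 23, 23, 23 ✓
(A=n, C=I74, D=32): rows 3, 13, 15 → B = 29, 29, 29 ✓
(A=n, C=I12, D=40): rows 4, 6, 8, 10, 11 → B = 22, 22, 22, 22, 22 ✓
Every {A, C, D} value is associated with a single B value, so {A, C, D} -> B holds.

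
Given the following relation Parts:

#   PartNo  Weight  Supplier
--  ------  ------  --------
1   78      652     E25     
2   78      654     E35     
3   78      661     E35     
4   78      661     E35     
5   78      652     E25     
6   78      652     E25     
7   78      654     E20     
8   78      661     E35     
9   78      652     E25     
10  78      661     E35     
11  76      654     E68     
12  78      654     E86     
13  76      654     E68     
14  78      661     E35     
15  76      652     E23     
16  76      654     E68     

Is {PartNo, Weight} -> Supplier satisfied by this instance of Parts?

No

(PartNo=78, Weight=652): rows 1, 5, 6, 9 → Supplier = E25, E25, E25, E25 ✓
(PartNo=78, Weight=654): rows 2, 7, 12 → Supplier takes values {E35, E20, E86} — violation
(PartNo=78, Weight=661): rows 3, 4, 8, 10, 14 → Supplier = E35, E35, E35, E35, E35 ✓
(PartNo=76, Weight=654): rows 11, 13, 16 → Supplier = E68, E68, E68 ✓
(PartNo=76, Weight=652): row 15 → Supplier = E23 ✓
Two rows agree on {PartNo, Weight} but differ on Supplier, so {PartNo, Weight} -> Supplier does not hold.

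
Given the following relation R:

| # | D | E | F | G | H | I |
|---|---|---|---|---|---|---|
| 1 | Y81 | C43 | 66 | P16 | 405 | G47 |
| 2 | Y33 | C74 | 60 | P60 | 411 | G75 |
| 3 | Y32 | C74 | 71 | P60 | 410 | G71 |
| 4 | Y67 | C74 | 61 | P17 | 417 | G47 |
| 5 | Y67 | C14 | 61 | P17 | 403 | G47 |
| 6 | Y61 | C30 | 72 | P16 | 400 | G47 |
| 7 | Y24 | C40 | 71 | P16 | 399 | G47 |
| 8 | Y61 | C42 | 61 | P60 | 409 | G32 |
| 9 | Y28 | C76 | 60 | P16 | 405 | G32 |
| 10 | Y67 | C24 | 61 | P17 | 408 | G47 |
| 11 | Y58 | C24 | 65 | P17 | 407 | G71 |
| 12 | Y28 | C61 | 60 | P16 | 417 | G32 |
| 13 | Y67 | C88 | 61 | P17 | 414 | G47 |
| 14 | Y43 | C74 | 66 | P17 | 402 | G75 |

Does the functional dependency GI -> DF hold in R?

(G=P16, I=G47): rows 1, 6, 7 → {D,F} takes values {(Y81, 66), (Y61, 72), (Y24, 71)} — violation
(G=P60, I=G75): row 2 → {D,F} = (Y33, 60) ✓
(G=P60, I=G71): row 3 → {D,F} = (Y32, 71) ✓
(G=P17, I=G47): rows 4, 5, 10, 13 → {D,F} = (Y67, 61), (Y67, 61), (Y67, 61), (Y67, 61) ✓
(G=P60, I=G32): row 8 → {D,F} = (Y61, 61) ✓
(G=P16, I=G32): rows 9, 12 → {D,F} = (Y28, 60), (Y28, 60) ✓
(G=P17, I=G71): row 11 → {D,F} = (Y58, 65) ✓
(G=P17, I=G75): row 14 → {D,F} = (Y43, 66) ✓
Two rows agree on GI but differ on DF, so GI -> DF does not hold.

No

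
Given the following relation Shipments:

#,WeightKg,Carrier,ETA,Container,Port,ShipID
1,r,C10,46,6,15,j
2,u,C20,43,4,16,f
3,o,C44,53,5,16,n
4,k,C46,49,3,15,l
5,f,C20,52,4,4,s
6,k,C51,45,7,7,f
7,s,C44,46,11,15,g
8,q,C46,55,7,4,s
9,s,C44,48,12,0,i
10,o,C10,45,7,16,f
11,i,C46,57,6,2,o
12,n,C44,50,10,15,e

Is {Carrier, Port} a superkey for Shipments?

Rows 7 and 12 have the same {Carrier, Port} value (Carrier=C44, Port=15) but are distinct tuples, so {Carrier, Port} does not determine every attribute — not a superkey.

No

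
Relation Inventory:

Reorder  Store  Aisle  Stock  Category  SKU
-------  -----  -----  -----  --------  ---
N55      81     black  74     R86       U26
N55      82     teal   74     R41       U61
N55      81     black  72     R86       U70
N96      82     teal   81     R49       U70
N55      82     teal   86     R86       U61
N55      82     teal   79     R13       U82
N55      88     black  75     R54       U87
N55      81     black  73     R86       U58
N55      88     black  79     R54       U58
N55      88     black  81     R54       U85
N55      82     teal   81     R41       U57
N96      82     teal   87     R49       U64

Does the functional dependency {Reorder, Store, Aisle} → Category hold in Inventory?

(Reorder=N55, Store=81, Aisle=black): 3 rows → Category = R86, R86, R86 ✓
(Reorder=N55, Store=82, Aisle=teal): 4 rows → Category takes values {R41, R86, R13} — violation
(Reorder=N96, Store=82, Aisle=teal): 2 rows → Category = R49, R49 ✓
(Reorder=N55, Store=88, Aisle=black): 3 rows → Category = R54, R54, R54 ✓
Two rows agree on {Reorder, Store, Aisle} but differ on Category, so {Reorder, Store, Aisle} → Category does not hold.

No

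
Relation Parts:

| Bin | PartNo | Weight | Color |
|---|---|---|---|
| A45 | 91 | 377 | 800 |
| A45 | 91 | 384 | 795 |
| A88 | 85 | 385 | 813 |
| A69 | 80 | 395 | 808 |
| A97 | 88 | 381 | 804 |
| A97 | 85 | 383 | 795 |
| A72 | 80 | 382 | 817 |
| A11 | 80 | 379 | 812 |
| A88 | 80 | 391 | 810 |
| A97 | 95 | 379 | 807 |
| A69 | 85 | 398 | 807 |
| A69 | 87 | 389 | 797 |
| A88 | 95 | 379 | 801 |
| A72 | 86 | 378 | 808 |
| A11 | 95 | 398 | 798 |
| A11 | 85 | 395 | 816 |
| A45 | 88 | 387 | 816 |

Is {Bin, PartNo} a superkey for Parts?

No

Two distinct rows share (Bin=A45, PartNo=91), so {Bin, PartNo} does not determine every attribute — not a superkey.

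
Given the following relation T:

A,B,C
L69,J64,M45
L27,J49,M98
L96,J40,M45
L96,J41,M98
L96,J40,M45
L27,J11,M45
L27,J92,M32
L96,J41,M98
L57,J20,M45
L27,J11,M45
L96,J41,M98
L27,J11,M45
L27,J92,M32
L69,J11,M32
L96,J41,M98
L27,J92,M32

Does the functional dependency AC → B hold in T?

(A=L69, C=M45): 1 row → B = J64 ✓
(A=L27, C=M98): 1 row → B = J49 ✓
(A=L96, C=M45): 2 rows → B = J40, J40 ✓
(A=L96, C=M98): 4 rows → B = J41, J41, J41, J41 ✓
(A=L27, C=M45): 3 rows → B = J11, J11, J11 ✓
(A=L27, C=M32): 3 rows → B = J92, J92, J92 ✓
(A=L57, C=M45): 1 row → B = J20 ✓
(A=L69, C=M32): 1 row → B = J11 ✓
Every AC value is associated with a single B value, so AC → B holds.

Yes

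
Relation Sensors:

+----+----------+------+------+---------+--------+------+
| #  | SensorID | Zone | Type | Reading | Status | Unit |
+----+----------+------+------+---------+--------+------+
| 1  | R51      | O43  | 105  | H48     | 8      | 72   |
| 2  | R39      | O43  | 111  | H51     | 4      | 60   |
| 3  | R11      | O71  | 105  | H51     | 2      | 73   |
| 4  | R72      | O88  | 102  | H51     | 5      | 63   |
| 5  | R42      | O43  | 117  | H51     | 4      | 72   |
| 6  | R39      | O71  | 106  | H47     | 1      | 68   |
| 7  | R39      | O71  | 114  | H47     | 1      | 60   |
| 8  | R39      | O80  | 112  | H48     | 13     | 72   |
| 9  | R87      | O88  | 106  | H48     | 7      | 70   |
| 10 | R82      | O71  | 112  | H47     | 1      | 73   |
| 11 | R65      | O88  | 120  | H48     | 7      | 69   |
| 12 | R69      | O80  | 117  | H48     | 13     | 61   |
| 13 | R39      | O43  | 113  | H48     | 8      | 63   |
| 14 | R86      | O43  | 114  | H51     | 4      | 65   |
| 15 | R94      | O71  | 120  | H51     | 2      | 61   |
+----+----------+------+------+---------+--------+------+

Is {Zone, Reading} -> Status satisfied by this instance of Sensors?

(Zone=O43, Reading=H48): rows 1, 13 → Status = 8, 8 ✓
(Zone=O43, Reading=H51): rows 2, 5, 14 → Status = 4, 4, 4 ✓
(Zone=O71, Reading=H51): rows 3, 15 → Status = 2, 2 ✓
(Zone=O88, Reading=H51): row 4 → Status = 5 ✓
(Zone=O71, Reading=H47): rows 6, 7, 10 → Status = 1, 1, 1 ✓
(Zone=O80, Reading=H48): rows 8, 12 → Status = 13, 13 ✓
(Zone=O88, Reading=H48): rows 9, 11 → Status = 7, 7 ✓
Every {Zone, Reading} value is associated with a single Status value, so {Zone, Reading} -> Status holds.

Yes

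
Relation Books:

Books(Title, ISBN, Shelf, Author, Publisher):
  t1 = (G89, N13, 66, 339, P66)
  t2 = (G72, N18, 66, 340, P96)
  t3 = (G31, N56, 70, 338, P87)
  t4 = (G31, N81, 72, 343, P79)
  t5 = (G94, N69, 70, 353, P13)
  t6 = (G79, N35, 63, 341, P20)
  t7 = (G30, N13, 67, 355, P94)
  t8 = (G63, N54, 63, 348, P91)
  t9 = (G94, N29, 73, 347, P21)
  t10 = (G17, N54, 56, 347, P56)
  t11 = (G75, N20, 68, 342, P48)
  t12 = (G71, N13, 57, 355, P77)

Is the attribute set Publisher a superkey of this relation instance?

All 12 rows have distinct Publisher values, so Publisher → (all attributes) holds and Publisher is a superkey.

Yes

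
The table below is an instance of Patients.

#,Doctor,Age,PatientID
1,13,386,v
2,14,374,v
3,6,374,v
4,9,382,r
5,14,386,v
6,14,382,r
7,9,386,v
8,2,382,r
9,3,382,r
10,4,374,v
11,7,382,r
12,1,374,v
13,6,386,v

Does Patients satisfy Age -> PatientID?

Yes

Age=386: rows 1, 5, 7, 13 → PatientID = v, v, v, v ✓
Age=374: rows 2, 3, 10, 12 → PatientID = v, v, v, v ✓
Age=382: rows 4, 6, 8, 9, 11 → PatientID = r, r, r, r, r ✓
Every Age value is associated with a single PatientID value, so Age -> PatientID holds.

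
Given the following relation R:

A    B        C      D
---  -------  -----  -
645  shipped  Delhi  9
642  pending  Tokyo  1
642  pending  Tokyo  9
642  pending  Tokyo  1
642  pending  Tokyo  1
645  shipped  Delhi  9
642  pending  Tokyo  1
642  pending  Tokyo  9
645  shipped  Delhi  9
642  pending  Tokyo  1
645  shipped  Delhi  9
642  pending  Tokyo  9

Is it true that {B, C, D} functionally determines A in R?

Yes

(B=shipped, C=Delhi, D=9): 4 rows → A = 645, 645, 645, 645 ✓
(B=pending, C=Tokyo, D=1): 5 rows → A = 642, 642, 642, 642, 642 ✓
(B=pending, C=Tokyo, D=9): 3 rows → A = 642, 642, 642 ✓
Every {B, C, D} value is associated with a single A value, so {B, C, D} → A holds.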